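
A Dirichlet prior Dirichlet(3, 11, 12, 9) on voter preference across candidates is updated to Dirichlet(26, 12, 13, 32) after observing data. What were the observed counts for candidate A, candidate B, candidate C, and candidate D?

counts (23, 1, 1, 23)

For a Dirichlet(α) prior with multinomial counts c, the posterior is Dirichlet(α + c) componentwise.
Counts are posterior − prior componentwise: 26−3=23, 12−11=1, 13−12=1, 32−9=23.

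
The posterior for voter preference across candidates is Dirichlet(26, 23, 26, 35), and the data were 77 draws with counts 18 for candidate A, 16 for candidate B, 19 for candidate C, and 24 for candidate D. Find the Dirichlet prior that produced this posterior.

For a Dirichlet(α) prior with multinomial counts c, the posterior is Dirichlet(α + c) componentwise.
Subtract each count from the matching posterior parameter: 26−18=8, 23−16=7, 26−19=7, 35−24=11.

Dirichlet(8, 7, 7, 11)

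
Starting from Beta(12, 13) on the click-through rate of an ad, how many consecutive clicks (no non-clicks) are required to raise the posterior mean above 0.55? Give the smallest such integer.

k = 4

After k clicks and 0 non-clicks the posterior is Beta(12+k, 13), with mean (12+k)/(12+13+k).
Set (12+k)/(25+k) > 0.55 and solve: k > (0.55·25 − 12)/(1 − 0.55) = 3.889.
The smallest integer exceeding 3.889 is 4, and checking k=4: (16)/(29) = 0.5517 > 0.55.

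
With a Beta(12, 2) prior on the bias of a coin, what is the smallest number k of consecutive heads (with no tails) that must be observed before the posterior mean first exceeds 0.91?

k = 9

After k heads and 0 tails the posterior is Beta(12+k, 2), with mean (12+k)/(12+2+k).
Set (12+k)/(14+k) > 0.91 and solve: k > (0.91·14 − 12)/(1 − 0.91) = 8.222.
The smallest integer exceeding 8.222 is 9.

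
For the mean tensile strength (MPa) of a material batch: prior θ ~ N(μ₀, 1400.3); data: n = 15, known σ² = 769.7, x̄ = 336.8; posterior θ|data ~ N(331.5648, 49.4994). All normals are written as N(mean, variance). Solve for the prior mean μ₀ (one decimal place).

The posterior mean is a precision-weighted average: μ_n = (τ₀μ₀ + τ_data·x̄)/(τ₀+τ_data), with τ₀=1/σ₀² and τ_data=n/σ².
Here τ₀ = 1/1400.3 = 0.000714 and τ_data = 15/769.7 = 0.019488, so τ_n = 0.020202.
Rearranging for μ₀: μ₀ = (μ_n·τ_n − τ_data·x̄)/τ₀ = (331.5648·0.020202 − 0.019488·336.8) / 0.000714 = 0.134714/0.000714 ≈ 188.7.

μ₀ = 188.7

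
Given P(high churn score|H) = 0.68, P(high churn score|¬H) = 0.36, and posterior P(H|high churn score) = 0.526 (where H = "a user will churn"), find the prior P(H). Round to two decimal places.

Bayes' rule in odds form gives O(H|E) = O(H)·[P(E|H)/P(E|¬H)], hence O(H) = O(H|E)/LR.
Posterior odds = 0.526/(1−0.526) = 1.1097. LR = 0.68/0.36 = 1.8889.
Prior odds = 1.1097/1.8889 = 0.5875, so P(H) = 0.5875/(1+0.5875) ≈ 0.37.

P(H) = 0.37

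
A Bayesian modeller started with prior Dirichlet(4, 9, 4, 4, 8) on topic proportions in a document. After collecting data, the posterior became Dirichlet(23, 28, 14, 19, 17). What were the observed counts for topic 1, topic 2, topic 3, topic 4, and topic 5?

counts (19, 19, 10, 15, 9)

For a Dirichlet(α) prior with multinomial counts c, the posterior is Dirichlet(α + c) componentwise.
Counts are posterior − prior componentwise: 23−4=19, 28−9=19, 14−4=10, 19−4=15, 17−8=9.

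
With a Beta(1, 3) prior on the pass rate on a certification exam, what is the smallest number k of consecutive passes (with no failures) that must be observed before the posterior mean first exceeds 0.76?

After k passes and 0 failures the posterior is Beta(1+k, 3), with mean (1+k)/(1+3+k).
Set (1+k)/(4+k) > 0.76 and solve: k > (0.76·4 − 1)/(1 − 0.76) = 8.500.
The smallest integer exceeding 8.500 is 9.

k = 9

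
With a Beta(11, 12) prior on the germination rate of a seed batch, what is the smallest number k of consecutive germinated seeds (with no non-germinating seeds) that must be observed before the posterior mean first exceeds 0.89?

After k germinated seeds and 0 non-germinating seeds the posterior is Beta(11+k, 12), with mean (11+k)/(11+12+k).
Set (11+k)/(23+k) > 0.89 and solve: k > (0.89·23 − 11)/(1 − 0.89) = 86.091.
The smallest integer exceeding 86.091 is 87.

k = 87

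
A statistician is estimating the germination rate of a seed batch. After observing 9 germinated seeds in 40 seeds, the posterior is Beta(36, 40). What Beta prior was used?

Beta is conjugate to the binomial likelihood: posterior = Beta(α+s, β+f).
Subtract the data counts: 36−9=27, 40−31=9.

Beta(27, 9)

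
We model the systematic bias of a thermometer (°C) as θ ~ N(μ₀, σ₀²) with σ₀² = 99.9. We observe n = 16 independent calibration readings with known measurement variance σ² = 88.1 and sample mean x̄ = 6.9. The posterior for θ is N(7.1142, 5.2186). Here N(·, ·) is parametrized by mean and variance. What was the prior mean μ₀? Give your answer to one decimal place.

With known observation variance, the Normal–Normal posterior has precision τ_n = τ₀ + n/σ² and mean μ_n = (τ₀μ₀ + (n/σ²)x̄)/τ_n.
Here τ₀ = 1/99.9 = 0.010010 and τ_data = 16/88.1 = 0.181612, so τ_n = 0.191622.
Rearranging for μ₀: μ₀ = (μ_n·τ_n − τ_data·x̄)/τ₀ = (7.1142·0.191622 − 0.181612·6.9) / 0.010010 = 0.110114/0.010010 ≈ 11.0.

μ₀ = 11.0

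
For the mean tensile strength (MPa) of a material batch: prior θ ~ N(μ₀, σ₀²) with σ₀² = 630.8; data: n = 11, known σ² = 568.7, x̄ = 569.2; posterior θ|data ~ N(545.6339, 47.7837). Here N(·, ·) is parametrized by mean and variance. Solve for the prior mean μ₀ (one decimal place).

μ₀ = 258.1

The posterior mean is a precision-weighted average: μ_n = (τ₀μ₀ + τ_data·x̄)/(τ₀+τ_data), with τ₀=1/σ₀² and τ_data=n/σ².
Here τ₀ = 1/630.8 = 0.001585 and τ_data = 11/568.7 = 0.019342, so τ_n = 0.020927.
Rearranging for μ₀: μ₀ = (μ_n·τ_n − τ_data·x̄)/τ₀ = (545.6339·0.020927 − 0.019342·569.2) / 0.001585 = 0.409014/0.001585 ≈ 258.1.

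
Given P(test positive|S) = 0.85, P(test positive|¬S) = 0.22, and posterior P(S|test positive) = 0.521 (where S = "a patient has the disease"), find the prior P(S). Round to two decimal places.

P(S) = 0.22

In odds form, posterior odds = prior odds × likelihood ratio, so prior odds = posterior odds ÷ LR.
Posterior odds = 0.521/(1−0.521) = 1.0877. LR = 0.85/0.22 = 3.8636.
Prior odds = 1.0877/3.8636 = 0.2815, so P(S) = 0.2815/(1+0.2815) ≈ 0.22.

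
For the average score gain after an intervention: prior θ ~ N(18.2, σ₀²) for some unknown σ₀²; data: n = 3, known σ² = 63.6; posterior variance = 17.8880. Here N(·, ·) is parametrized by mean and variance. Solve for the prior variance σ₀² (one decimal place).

For the Normal–Normal model with known σ², precisions add: τ_n = τ₀ + n/σ².
So 1/σ₀² = 1/17.8880 − 3/63.6 = 0.055903 − 0.047170 = 0.008733.
Hence σ₀² = 1/0.008733 ≈ 114.5.

σ₀² = 114.5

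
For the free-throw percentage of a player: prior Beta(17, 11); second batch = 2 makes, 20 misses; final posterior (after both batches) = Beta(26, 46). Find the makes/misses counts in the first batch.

7 makes and 15 misses

Because Beta–binomial updating is additive in the counts, the combined data contributed (α_post−α_prior, β_post−β_prior) successes and failures.
Total across both batches: 26−17=9 makes, 46−11=35 misses.
Subtract the second batch: 9−2=7 makes and 35−20=15 misses.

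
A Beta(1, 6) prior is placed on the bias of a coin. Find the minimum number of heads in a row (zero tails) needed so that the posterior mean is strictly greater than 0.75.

After k heads and 0 tails the posterior is Beta(1+k, 6), with mean (1+k)/(1+6+k).
Set (1+k)/(7+k) > 0.75 and solve: k > (0.75·7 − 1)/(1 − 0.75) = 17.000.
The smallest integer exceeding 17.000 is 18, and checking k=18: (19)/(25) = 0.7600 > 0.75.

k = 18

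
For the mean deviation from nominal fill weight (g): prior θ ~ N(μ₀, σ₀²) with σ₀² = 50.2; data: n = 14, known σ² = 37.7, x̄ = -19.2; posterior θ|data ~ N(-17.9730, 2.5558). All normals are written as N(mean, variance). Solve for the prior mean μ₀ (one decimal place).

μ₀ = 4.9

The posterior mean is a precision-weighted average: μ_n = (τ₀μ₀ + τ_data·x̄)/(τ₀+τ_data), with τ₀=1/σ₀² and τ_data=n/σ².
Here τ₀ = 1/50.2 = 0.019920 and τ_data = 14/37.7 = 0.371353, so τ_n = 0.391273.
Rearranging for μ₀: μ₀ = (μ_n·τ_n − τ_data·x̄)/τ₀ = (-17.9730·0.391273 − 0.371353·-19.2) / 0.019920 = 0.097628/0.019920 ≈ 4.9.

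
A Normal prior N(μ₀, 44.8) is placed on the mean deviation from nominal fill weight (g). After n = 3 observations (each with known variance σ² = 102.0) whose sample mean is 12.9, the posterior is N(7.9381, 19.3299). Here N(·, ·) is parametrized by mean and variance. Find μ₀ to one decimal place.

μ₀ = 1.4

With known observation variance, the Normal–Normal posterior has precision τ_n = τ₀ + n/σ² and mean μ_n = (τ₀μ₀ + (n/σ²)x̄)/τ_n.
Here τ₀ = 1/44.8 = 0.022321 and τ_data = 3/102.0 = 0.029412, so τ_n = 0.051733.
Rearranging for μ₀: μ₀ = (μ_n·τ_n − τ_data·x̄)/τ₀ = (7.9381·0.051733 − 0.029412·12.9) / 0.022321 = 0.031247/0.022321 ≈ 1.4.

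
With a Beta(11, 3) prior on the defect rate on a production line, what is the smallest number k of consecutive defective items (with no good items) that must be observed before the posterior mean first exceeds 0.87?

k = 10

After k defective items and 0 good items the posterior is Beta(11+k, 3), with mean (11+k)/(11+3+k).
Set (11+k)/(14+k) > 0.87 and solve: k > (0.87·14 − 11)/(1 − 0.87) = 9.077.
The smallest integer exceeding 9.077 is 10, and checking k=10: (21)/(24) = 0.8750 > 0.87.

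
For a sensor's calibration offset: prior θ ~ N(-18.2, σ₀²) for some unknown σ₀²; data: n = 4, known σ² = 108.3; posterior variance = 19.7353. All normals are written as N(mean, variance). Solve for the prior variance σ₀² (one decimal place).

σ₀² = 72.8

For the Normal–Normal model with known σ², precisions add: τ_n = τ₀ + n/σ².
So 1/σ₀² = 1/19.7353 − 4/108.3 = 0.050671 − 0.036934 = 0.013737.
Hence σ₀² = 1/0.013737 ≈ 72.8.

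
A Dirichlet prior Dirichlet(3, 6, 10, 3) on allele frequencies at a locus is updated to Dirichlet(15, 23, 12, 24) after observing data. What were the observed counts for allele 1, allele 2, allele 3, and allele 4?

counts (12, 17, 2, 21)

For a Dirichlet(α) prior with multinomial counts c, the posterior is Dirichlet(α + c) componentwise.
Counts are posterior − prior componentwise: 15−3=12, 23−6=17, 12−10=2, 24−3=21.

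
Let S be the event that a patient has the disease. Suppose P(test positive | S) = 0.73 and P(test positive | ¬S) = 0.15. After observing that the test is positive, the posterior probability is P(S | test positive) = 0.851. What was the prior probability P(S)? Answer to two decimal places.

Bayes' rule in odds form gives O(S|E) = O(S)·[P(E|S)/P(E|¬S)], hence O(S) = O(S|E)/LR.
Posterior odds = 0.851/(1−0.851) = 5.7114. LR = 0.73/0.15 = 4.8667.
Prior odds = 5.7114/4.8667 = 1.1736, so P(S) = 1.1736/(1+1.1736) ≈ 0.54.

P(S) = 0.54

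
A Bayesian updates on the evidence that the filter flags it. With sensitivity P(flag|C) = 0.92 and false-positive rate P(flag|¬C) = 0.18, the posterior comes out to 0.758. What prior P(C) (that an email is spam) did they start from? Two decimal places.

P(C) = 0.38

Bayes' rule in odds form gives O(C|E) = O(C)·[P(E|C)/P(E|¬C)], hence O(C) = O(C|E)/LR.
Posterior odds = 0.758/(1−0.758) = 3.1322. LR = 0.92/0.18 = 5.1111.
Prior odds = 3.1322/5.1111 = 0.6128, so P(C) = 0.6128/(1+0.6128) ≈ 0.38.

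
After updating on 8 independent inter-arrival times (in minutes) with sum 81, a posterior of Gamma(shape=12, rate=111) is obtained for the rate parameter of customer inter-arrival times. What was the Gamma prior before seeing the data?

Gamma–exponential conjugacy: posterior shape = α + n, posterior rate = β + Σtᵢ.
So α = 12 − 8 = 4 and β = 111 − 81 = 30.

Gamma(shape=4, rate=30)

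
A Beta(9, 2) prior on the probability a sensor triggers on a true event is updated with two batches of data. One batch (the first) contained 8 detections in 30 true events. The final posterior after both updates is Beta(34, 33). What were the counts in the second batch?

Sequential conjugate updates are equivalent to a single update on the pooled data, so total successes = posterior α − prior α and total failures = posterior β − prior β.
Total across both batches: 34−9=25 detections, 33−2=31 misses.
Subtract the first batch: 25−8=17 detections and 31−22=9 misses.

17 detections and 9 misses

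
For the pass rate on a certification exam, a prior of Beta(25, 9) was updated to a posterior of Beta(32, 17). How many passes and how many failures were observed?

A Beta(α, β) prior with s successes and f failures in binomial data gives a Beta(α+s, β+f) posterior.
So s = 32 − 25 = 7 and f = 17 − 9 = 8.

7 passes and 8 failures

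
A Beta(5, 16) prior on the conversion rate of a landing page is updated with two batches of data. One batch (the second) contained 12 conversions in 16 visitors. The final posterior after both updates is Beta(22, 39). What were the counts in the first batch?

5 conversions and 19 bounces

Sequential conjugate updates are equivalent to a single update on the pooled data, so total successes = posterior α − prior α and total failures = posterior β − prior β.
Total across both batches: 22−5=17 conversions, 39−16=23 bounces.
Subtract the second batch: 17−12=5 conversions and 23−4=19 bounces.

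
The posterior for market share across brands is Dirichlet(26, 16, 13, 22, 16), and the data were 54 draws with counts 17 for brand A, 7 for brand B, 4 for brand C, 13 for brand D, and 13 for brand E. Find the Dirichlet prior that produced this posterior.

Dirichlet(9, 9, 9, 9, 3)

For a Dirichlet(α) prior with multinomial counts c, the posterior is Dirichlet(α + c) componentwise.
Subtract each count from the matching posterior parameter: 26−17=9, 16−7=9, 13−4=9, 22−13=9, 16−13=3.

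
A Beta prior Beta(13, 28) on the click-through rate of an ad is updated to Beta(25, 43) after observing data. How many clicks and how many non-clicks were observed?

A Beta(α, β) prior with s successes and f failures in binomial data gives a Beta(α+s, β+f) posterior.
So s = 25 − 13 = 12 and f = 43 − 28 = 15.

12 clicks and 15 non-clicks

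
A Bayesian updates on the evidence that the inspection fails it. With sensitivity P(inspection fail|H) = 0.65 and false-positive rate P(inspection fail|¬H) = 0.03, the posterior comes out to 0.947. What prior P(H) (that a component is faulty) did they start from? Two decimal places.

In odds form, posterior odds = prior odds × likelihood ratio, so prior odds = posterior odds ÷ LR.
Posterior odds = 0.947/(1−0.947) = 17.8679. LR = 0.65/0.03 = 21.6667.
Prior odds = 17.8679/21.6667 = 0.8247, so P(H) = 0.8247/(1+0.8247) ≈ 0.45.

P(H) = 0.45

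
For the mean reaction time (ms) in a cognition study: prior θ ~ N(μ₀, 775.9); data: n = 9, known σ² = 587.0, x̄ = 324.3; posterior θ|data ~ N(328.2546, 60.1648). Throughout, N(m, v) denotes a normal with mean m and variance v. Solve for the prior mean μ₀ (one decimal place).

μ₀ = 375.3

With known observation variance, the Normal–Normal posterior has precision τ_n = τ₀ + n/σ² and mean μ_n = (τ₀μ₀ + (n/σ²)x̄)/τ_n.
Here τ₀ = 1/775.9 = 0.001289 and τ_data = 9/587.0 = 0.015332, so τ_n = 0.016621.
Rearranging for μ₀: μ₀ = (μ_n·τ_n − τ_data·x̄)/τ₀ = (328.2546·0.016621 − 0.015332·324.3) / 0.001289 = 0.483752/0.001289 ≈ 375.3.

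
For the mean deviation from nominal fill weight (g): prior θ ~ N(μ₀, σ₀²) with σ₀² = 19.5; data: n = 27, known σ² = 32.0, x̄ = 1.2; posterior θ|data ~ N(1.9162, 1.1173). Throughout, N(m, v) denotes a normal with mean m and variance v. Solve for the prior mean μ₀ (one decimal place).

The posterior mean is a precision-weighted average: μ_n = (τ₀μ₀ + τ_data·x̄)/(τ₀+τ_data), with τ₀=1/σ₀² and τ_data=n/σ².
Here τ₀ = 1/19.5 = 0.051282 and τ_data = 27/32.0 = 0.843750, so τ_n = 0.895032.
Rearranging for μ₀: μ₀ = (μ_n·τ_n − τ_data·x̄)/τ₀ = (1.9162·0.895032 − 0.843750·1.2) / 0.051282 = 0.702560/0.051282 ≈ 13.7.

μ₀ = 13.7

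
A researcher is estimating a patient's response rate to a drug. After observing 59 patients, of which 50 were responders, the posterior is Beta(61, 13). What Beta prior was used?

Beta(11, 4)

Beta is conjugate to the binomial likelihood: posterior = Beta(α+s, β+f).
Subtract the data counts: 61−50=11, 13−9=4.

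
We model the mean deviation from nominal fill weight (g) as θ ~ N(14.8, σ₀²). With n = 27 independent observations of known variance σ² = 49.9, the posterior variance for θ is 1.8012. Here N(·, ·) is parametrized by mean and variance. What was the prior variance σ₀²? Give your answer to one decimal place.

Posterior precision equals prior precision plus data precision: 1/σ_n² = 1/σ₀² + n/σ².
So 1/σ₀² = 1/1.8012 − 27/49.9 = 0.555185 − 0.541082 = 0.014103.
Hence σ₀² = 1/0.014103 ≈ 70.9.

σ₀² = 70.9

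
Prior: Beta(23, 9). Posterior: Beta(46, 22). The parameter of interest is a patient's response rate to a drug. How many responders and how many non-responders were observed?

Under Beta–binomial conjugacy the posterior parameters are (a+s, b+f).
Match parameters: s=46−23=23, f=22−9=13.

23 responders and 13 non-responders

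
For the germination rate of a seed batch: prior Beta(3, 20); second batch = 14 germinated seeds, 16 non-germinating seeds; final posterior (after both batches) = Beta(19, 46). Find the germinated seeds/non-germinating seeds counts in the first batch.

2 germinated seeds and 10 non-germinating seeds

Because Beta–binomial updating is additive in the counts, the combined data contributed (α_post−α_prior, β_post−β_prior) successes and failures.
Total across both batches: 19−3=16 germinated seeds, 46−20=26 non-germinating seeds.
Subtract the second batch: 16−14=2 germinated seeds and 26−16=10 non-germinating seeds.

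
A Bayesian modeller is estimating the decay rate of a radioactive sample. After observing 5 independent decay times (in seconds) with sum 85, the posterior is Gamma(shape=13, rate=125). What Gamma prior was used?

Gamma(shape=8, rate=40)

For an exponential likelihood with a Gamma(α, β) prior on the rate, n observations with total T give posterior Gamma(α+n, β+T).
So α = 13 − 5 = 8 and β = 125 − 85 = 40.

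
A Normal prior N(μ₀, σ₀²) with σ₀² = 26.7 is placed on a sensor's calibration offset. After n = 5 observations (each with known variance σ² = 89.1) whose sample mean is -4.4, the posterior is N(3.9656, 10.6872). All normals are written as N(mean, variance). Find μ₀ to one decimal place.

The posterior mean is a precision-weighted average: μ_n = (τ₀μ₀ + τ_data·x̄)/(τ₀+τ_data), with τ₀=1/σ₀² and τ_data=n/σ².
Here τ₀ = 1/26.7 = 0.037453 and τ_data = 5/89.1 = 0.056117, so τ_n = 0.093570.
Rearranging for μ₀: μ₀ = (μ_n·τ_n − τ_data·x̄)/τ₀ = (3.9656·0.093570 − 0.056117·-4.4) / 0.037453 = 0.617976/0.037453 ≈ 16.5.

μ₀ = 16.5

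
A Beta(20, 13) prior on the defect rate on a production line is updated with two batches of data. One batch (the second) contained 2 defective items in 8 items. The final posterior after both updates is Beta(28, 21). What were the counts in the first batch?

Sequential conjugate updates are equivalent to a single update on the pooled data, so total successes = posterior α − prior α and total failures = posterior β − prior β.
Total across both batches: 28−20=8 defective items, 21−13=8 good items.
Subtract the second batch: 8−2=6 defective items and 8−6=2 good items.

6 defective items and 2 good items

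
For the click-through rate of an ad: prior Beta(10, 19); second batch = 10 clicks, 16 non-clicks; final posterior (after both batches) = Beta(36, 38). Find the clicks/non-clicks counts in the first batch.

Sequential conjugate updates are equivalent to a single update on the pooled data, so total successes = posterior α − prior α and total failures = posterior β − prior β.
Total across both batches: 36−10=26 clicks, 38−19=19 non-clicks.
Subtract the second batch: 26−10=16 clicks and 19−16=3 non-clicks.

16 clicks and 3 non-clicks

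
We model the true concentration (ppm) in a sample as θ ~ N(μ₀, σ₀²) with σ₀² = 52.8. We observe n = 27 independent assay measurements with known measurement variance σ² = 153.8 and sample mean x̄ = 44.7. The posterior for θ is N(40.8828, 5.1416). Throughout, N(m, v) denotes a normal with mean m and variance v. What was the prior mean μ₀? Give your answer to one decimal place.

With known observation variance, the Normal–Normal posterior has precision τ_n = τ₀ + n/σ² and mean μ_n = (τ₀μ₀ + (n/σ²)x̄)/τ_n.
Here τ₀ = 1/52.8 = 0.018939 and τ_data = 27/153.8 = 0.175553, so τ_n = 0.194492.
Rearranging for μ₀: μ₀ = (μ_n·τ_n − τ_data·x̄)/τ₀ = (40.8828·0.194492 − 0.175553·44.7) / 0.018939 = 0.104158/0.018939 ≈ 5.5.

μ₀ = 5.5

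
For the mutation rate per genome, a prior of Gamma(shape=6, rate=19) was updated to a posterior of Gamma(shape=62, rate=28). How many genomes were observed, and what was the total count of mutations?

n = 9 genomes with total 56 mutations

Gamma–Poisson conjugacy: posterior shape = α + Σxᵢ, posterior rate = β + n.
Matching: Σxᵢ = 62 − 6 = 56 and n = 28 − 19 = 9.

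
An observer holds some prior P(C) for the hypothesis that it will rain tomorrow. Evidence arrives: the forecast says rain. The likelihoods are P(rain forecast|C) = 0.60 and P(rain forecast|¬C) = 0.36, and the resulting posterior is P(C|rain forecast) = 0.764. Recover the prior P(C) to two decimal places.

In odds form, posterior odds = prior odds × likelihood ratio, so prior odds = posterior odds ÷ LR.
Posterior odds = 0.764/(1−0.764) = 3.2373. LR = 0.60/0.36 = 1.6667.
Prior odds = 3.2373/1.6667 = 1.9423, so P(C) = 1.9423/(1+1.9423) ≈ 0.66.

P(C) = 0.66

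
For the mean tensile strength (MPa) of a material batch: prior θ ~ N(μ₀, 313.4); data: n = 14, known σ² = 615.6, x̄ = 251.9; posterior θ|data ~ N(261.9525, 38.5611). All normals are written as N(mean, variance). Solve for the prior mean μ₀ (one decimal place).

The posterior mean is a precision-weighted average: μ_n = (τ₀μ₀ + τ_data·x̄)/(τ₀+τ_data), with τ₀=1/σ₀² and τ_data=n/σ².
Here τ₀ = 1/313.4 = 0.003191 and τ_data = 14/615.6 = 0.022742, so τ_n = 0.025933.
Rearranging for μ₀: μ₀ = (μ_n·τ_n − τ_data·x̄)/τ₀ = (261.9525·0.025933 − 0.022742·251.9) / 0.003191 = 1.064504/0.003191 ≈ 333.6.

μ₀ = 333.6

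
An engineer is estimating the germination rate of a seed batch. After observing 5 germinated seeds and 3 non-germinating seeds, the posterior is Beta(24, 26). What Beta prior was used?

A Beta(α, β) prior with s successes and f failures in binomial data gives a Beta(α+s, β+f) posterior.
Subtract the data counts: 24−5=19, 26−3=23.

Beta(19, 23)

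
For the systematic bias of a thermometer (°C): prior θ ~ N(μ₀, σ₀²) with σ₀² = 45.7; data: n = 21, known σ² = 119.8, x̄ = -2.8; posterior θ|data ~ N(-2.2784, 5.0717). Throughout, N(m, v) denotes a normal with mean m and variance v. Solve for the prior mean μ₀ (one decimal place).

With known observation variance, the Normal–Normal posterior has precision τ_n = τ₀ + n/σ² and mean μ_n = (τ₀μ₀ + (n/σ²)x̄)/τ_n.
Here τ₀ = 1/45.7 = 0.021882 and τ_data = 21/119.8 = 0.175292, so τ_n = 0.197174.
Rearranging for μ₀: μ₀ = (μ_n·τ_n − τ_data·x̄)/τ₀ = (-2.2784·0.197174 − 0.175292·-2.8) / 0.021882 = 0.041576/0.021882 ≈ 1.9.

μ₀ = 1.9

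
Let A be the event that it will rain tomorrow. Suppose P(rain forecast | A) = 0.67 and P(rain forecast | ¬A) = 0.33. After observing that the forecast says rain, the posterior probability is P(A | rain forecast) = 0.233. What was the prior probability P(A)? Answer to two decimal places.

Bayes' rule in odds form gives O(A|E) = O(A)·[P(E|A)/P(E|¬A)], hence O(A) = O(A|E)/LR.
Posterior odds = 0.233/(1−0.233) = 0.3038. LR = 0.67/0.33 = 2.0303.
Prior odds = 0.3038/2.0303 = 0.1496, so P(A) = 0.1496/(1+0.1496) ≈ 0.13.

P(A) = 0.13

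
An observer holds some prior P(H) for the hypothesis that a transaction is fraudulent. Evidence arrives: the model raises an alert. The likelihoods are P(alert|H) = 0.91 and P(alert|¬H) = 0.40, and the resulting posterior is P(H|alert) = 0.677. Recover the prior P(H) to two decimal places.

Bayes' rule in odds form gives O(H|E) = O(H)·[P(E|H)/P(E|¬H)], hence O(H) = O(H|E)/LR.
Posterior odds = 0.677/(1−0.677) = 2.0960. LR = 0.91/0.40 = 2.2750.
Prior odds = 2.0960/2.2750 = 0.9213, so P(H) = 0.9213/(1+0.9213) ≈ 0.48.

P(H) = 0.48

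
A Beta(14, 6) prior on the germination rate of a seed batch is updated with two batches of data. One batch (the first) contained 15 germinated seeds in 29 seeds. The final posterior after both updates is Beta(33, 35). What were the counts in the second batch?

Sequential conjugate updates are equivalent to a single update on the pooled data, so total successes = posterior α − prior α and total failures = posterior β − prior β.
Total across both batches: 33−14=19 germinated seeds, 35−6=29 non-germinating seeds.
Subtract the first batch: 19−15=4 germinated seeds and 29−14=15 non-germinating seeds.

4 germinated seeds and 15 non-germinating seeds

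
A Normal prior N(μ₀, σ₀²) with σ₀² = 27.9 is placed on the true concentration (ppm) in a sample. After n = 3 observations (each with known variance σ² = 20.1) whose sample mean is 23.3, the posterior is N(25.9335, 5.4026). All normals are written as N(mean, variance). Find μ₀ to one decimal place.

μ₀ = 36.9

The posterior mean is a precision-weighted average: μ_n = (τ₀μ₀ + τ_data·x̄)/(τ₀+τ_data), with τ₀=1/σ₀² and τ_data=n/σ².
Here τ₀ = 1/27.9 = 0.035842 and τ_data = 3/20.1 = 0.149254, so τ_n = 0.185096.
Rearranging for μ₀: μ₀ = (μ_n·τ_n − τ_data·x̄)/τ₀ = (25.9335·0.185096 − 0.149254·23.3) / 0.035842 = 1.322569/0.035842 ≈ 36.9.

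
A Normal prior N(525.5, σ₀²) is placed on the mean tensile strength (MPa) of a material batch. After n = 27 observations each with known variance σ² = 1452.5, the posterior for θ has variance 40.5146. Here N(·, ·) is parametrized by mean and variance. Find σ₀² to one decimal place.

For the Normal–Normal model with known σ², precisions add: τ_n = τ₀ + n/σ².
So 1/σ₀² = 1/40.5146 − 27/1452.5 = 0.024682 − 0.018589 = 0.006093.
Hence σ₀² = 1/0.006093 ≈ 164.1.

σ₀² = 164.1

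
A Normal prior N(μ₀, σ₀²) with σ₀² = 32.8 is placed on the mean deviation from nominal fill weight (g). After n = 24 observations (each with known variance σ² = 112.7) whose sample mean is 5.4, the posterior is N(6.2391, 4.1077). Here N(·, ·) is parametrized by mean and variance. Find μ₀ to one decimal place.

μ₀ = 12.1

With known observation variance, the Normal–Normal posterior has precision τ_n = τ₀ + n/σ² and mean μ_n = (τ₀μ₀ + (n/σ²)x̄)/τ_n.
Here τ₀ = 1/32.8 = 0.030488 and τ_data = 24/112.7 = 0.212955, so τ_n = 0.243443.
Rearranging for μ₀: μ₀ = (μ_n·τ_n − τ_data·x̄)/τ₀ = (6.2391·0.243443 − 0.212955·5.4) / 0.030488 = 0.368908/0.030488 ≈ 12.1.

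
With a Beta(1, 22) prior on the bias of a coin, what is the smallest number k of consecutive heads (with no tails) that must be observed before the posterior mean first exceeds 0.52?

After k heads and 0 tails the posterior is Beta(1+k, 22), with mean (1+k)/(1+22+k).
Set (1+k)/(23+k) > 0.52 and solve: k > (0.52·23 − 1)/(1 − 0.52) = 22.833.
The smallest integer exceeding 22.833 is 23.

k = 23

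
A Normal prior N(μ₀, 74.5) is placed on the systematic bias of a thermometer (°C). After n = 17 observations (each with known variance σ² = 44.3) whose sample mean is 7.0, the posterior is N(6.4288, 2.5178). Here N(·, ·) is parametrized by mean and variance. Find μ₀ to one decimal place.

The posterior mean is a precision-weighted average: μ_n = (τ₀μ₀ + τ_data·x̄)/(τ₀+τ_data), with τ₀=1/σ₀² and τ_data=n/σ².
Here τ₀ = 1/74.5 = 0.013423 and τ_data = 17/44.3 = 0.383747, so τ_n = 0.397170.
Rearranging for μ₀: μ₀ = (μ_n·τ_n − τ_data·x̄)/τ₀ = (6.4288·0.397170 − 0.383747·7.0) / 0.013423 = -0.132903/0.013423 ≈ -9.9.

μ₀ = -9.9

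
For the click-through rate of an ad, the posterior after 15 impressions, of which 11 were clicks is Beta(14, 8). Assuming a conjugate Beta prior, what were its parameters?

Beta(3, 4)

Under Beta–binomial conjugacy the posterior parameters are (a+s, b+f).
Subtract the data counts: 14−11=3, 8−4=4.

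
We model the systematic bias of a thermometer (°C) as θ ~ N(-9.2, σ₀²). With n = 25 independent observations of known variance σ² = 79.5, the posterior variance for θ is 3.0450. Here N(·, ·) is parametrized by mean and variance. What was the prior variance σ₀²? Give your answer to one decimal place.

σ₀² = 71.7

For the Normal–Normal model with known σ², precisions add: τ_n = τ₀ + n/σ².
So 1/σ₀² = 1/3.0450 − 25/79.5 = 0.328407 − 0.314465 = 0.013942.
Hence σ₀² = 1/0.013942 ≈ 71.7.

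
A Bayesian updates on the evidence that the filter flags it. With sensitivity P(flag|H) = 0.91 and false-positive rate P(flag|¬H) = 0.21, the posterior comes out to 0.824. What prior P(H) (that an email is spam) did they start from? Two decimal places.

Bayes' rule in odds form gives O(H|E) = O(H)·[P(E|H)/P(E|¬H)], hence O(H) = O(H|E)/LR.
Posterior odds = 0.824/(1−0.824) = 4.6818. LR = 0.91/0.21 = 4.3333.
Prior odds = 4.6818/4.3333 = 1.0804, so P(H) = 1.0804/(1+1.0804) ≈ 0.52.

P(H) = 0.52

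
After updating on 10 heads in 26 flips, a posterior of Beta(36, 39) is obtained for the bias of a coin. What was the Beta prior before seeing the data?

Under Beta–binomial conjugacy the posterior parameters are (α+s, β+f).
Subtract the data counts: 36−10=26, 39−16=23.

Beta(26, 23)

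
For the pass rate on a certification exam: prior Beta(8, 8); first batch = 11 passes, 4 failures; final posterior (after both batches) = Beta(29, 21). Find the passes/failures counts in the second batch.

10 passes and 9 failures

Because Beta–binomial updating is additive in the counts, the combined data contributed (α_post−α_prior, β_post−β_prior) successes and failures.
Total across both batches: 29−8=21 passes, 21−8=13 failures.
Subtract the first batch: 21−11=10 passes and 13−4=9 failures.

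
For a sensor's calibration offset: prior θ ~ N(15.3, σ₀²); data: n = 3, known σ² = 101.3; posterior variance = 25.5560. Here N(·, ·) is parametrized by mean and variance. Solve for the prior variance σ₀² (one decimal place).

For the Normal–Normal model with known σ², precisions add: τ_n = τ₀ + n/σ².
So 1/σ₀² = 1/25.5560 − 3/101.3 = 0.039130 − 0.029615 = 0.009515.
Hence σ₀² = 1/0.009515 ≈ 105.1.

σ₀² = 105.1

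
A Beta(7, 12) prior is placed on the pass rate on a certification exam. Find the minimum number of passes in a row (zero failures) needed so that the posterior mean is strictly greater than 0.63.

After k passes and 0 failures the posterior is Beta(7+k, 12), with mean (7+k)/(7+12+k).
Set (7+k)/(19+k) > 0.63 and solve: k > (0.63·19 − 7)/(1 − 0.63) = 13.432.
The smallest integer exceeding 13.432 is 14.

k = 14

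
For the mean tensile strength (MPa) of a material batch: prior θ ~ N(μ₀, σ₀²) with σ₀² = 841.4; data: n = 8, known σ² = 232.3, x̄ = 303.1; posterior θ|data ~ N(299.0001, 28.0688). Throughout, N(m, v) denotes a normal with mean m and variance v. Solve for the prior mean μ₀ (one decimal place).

With known observation variance, the Normal–Normal posterior has precision τ_n = τ₀ + n/σ² and mean μ_n = (τ₀μ₀ + (n/σ²)x̄)/τ_n.
Here τ₀ = 1/841.4 = 0.001188 and τ_data = 8/232.3 = 0.034438, so τ_n = 0.035626.
Rearranging for μ₀: μ₀ = (μ_n·τ_n − τ_data·x̄)/τ₀ = (299.0001·0.035626 − 0.034438·303.1) / 0.001188 = 0.214020/0.001188 ≈ 180.2.

μ₀ = 180.2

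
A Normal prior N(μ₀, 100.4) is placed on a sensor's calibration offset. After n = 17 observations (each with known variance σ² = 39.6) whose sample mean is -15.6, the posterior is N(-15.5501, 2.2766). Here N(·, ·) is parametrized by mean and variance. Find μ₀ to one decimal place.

μ₀ = -13.4

The posterior mean is a precision-weighted average: μ_n = (τ₀μ₀ + τ_data·x̄)/(τ₀+τ_data), with τ₀=1/σ₀² and τ_data=n/σ².
Here τ₀ = 1/100.4 = 0.009960 and τ_data = 17/39.6 = 0.429293, so τ_n = 0.439253.
Rearranging for μ₀: μ₀ = (μ_n·τ_n − τ_data·x̄)/τ₀ = (-15.5501·0.439253 − 0.429293·-15.6) / 0.009960 = -0.133457/0.009960 ≈ -13.4.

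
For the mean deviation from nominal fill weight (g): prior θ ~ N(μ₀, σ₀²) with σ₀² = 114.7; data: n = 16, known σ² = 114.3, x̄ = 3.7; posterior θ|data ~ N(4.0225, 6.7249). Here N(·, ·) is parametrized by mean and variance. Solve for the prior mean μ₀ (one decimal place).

μ₀ = 9.2

With known observation variance, the Normal–Normal posterior has precision τ_n = τ₀ + n/σ² and mean μ_n = (τ₀μ₀ + (n/σ²)x̄)/τ_n.
Here τ₀ = 1/114.7 = 0.008718 and τ_data = 16/114.3 = 0.139983, so τ_n = 0.148701.
Rearranging for μ₀: μ₀ = (μ_n·τ_n − τ_data·x̄)/τ₀ = (4.0225·0.148701 − 0.139983·3.7) / 0.008718 = 0.080213/0.008718 ≈ 9.2.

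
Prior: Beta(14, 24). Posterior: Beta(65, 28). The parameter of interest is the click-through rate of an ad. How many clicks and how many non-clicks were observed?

A Beta(a, b) prior with s successes and f failures in binomial data gives a Beta(a+s, b+f) posterior.
Match parameters: s=65−14=51, f=28−24=4.

51 clicks and 4 non-clicks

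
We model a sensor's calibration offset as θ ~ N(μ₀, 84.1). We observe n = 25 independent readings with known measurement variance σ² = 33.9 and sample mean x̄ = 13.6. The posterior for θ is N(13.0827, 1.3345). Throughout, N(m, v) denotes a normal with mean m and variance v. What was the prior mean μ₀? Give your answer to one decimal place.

μ₀ = -19.0

The posterior mean is a precision-weighted average: μ_n = (τ₀μ₀ + τ_data·x̄)/(τ₀+τ_data), with τ₀=1/σ₀² and τ_data=n/σ².
Here τ₀ = 1/84.1 = 0.011891 and τ_data = 25/33.9 = 0.737463, so τ_n = 0.749354.
Rearranging for μ₀: μ₀ = (μ_n·τ_n − τ_data·x̄)/τ₀ = (13.0827·0.749354 − 0.737463·13.6) / 0.011891 = -0.225923/0.011891 ≈ -19.0.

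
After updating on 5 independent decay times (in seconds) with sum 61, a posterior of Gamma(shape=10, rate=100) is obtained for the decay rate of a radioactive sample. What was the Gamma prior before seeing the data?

Gamma(shape=5, rate=39)

Gamma–exponential conjugacy: posterior shape = α + n, posterior rate = β + Σtᵢ.
So α = 10 − 5 = 5 and β = 100 − 61 = 39.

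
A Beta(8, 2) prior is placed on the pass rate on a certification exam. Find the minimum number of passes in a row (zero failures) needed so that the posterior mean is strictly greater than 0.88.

k = 7

After k passes and 0 failures the posterior is Beta(8+k, 2), with mean (8+k)/(8+2+k).
Set (8+k)/(10+k) > 0.88 and solve: k > (0.88·10 − 8)/(1 − 0.88) = 6.667.
The smallest integer exceeding 6.667 is 7.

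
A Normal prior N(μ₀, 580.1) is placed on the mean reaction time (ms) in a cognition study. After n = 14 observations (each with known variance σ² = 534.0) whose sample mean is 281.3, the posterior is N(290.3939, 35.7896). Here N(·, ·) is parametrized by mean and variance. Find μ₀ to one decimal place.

The posterior mean is a precision-weighted average: μ_n = (τ₀μ₀ + τ_data·x̄)/(τ₀+τ_data), with τ₀=1/σ₀² and τ_data=n/σ².
Here τ₀ = 1/580.1 = 0.001724 and τ_data = 14/534.0 = 0.026217, so τ_n = 0.027941.
Rearranging for μ₀: μ₀ = (μ_n·τ_n − τ_data·x̄)/τ₀ = (290.3939·0.027941 − 0.026217·281.3) / 0.001724 = 0.739054/0.001724 ≈ 428.7.

μ₀ = 428.7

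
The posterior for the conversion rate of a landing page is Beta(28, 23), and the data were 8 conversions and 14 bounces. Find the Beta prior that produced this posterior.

Beta(20, 9)

Under Beta–binomial conjugacy the posterior parameters are (a+s, b+f).
So a = 28 − 8 = 20 and b = 23 − 14 = 9.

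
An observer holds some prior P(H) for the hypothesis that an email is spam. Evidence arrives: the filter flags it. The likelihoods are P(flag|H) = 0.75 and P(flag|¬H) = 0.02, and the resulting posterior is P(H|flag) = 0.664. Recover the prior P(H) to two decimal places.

P(H) = 0.05

Bayes' rule in odds form gives O(H|E) = O(H)·[P(E|H)/P(E|¬H)], hence O(H) = O(H|E)/LR.
Posterior odds = 0.664/(1−0.664) = 1.9762. LR = 0.75/0.02 = 37.5000.
Prior odds = 1.9762/37.5000 = 0.0527, so P(H) = 0.0527/(1+0.0527) ≈ 0.05.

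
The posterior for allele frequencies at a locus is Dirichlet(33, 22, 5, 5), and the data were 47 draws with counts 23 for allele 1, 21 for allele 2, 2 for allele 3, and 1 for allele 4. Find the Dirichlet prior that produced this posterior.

For a Dirichlet(α) prior with multinomial counts c, the posterior is Dirichlet(α + c) componentwise.
Subtract each count from the matching posterior parameter: 33−23=10, 22−21=1, 5−2=3, 5−1=4.

Dirichlet(10, 1, 3, 4)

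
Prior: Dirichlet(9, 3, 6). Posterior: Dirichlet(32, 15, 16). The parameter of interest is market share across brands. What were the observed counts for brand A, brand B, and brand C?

For a Dirichlet(α) prior with multinomial counts c, the posterior is Dirichlet(α + c) componentwise.
Counts are posterior − prior componentwise: 32−9=23, 15−3=12, 16−6=10.

counts (23, 12, 10)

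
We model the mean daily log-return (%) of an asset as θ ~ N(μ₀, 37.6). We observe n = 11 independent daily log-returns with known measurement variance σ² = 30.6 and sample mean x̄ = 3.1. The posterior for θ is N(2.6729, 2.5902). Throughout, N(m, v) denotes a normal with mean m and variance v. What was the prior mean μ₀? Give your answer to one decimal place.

With known observation variance, the Normal–Normal posterior has precision τ_n = τ₀ + n/σ² and mean μ_n = (τ₀μ₀ + (n/σ²)x̄)/τ_n.
Here τ₀ = 1/37.6 = 0.026596 and τ_data = 11/30.6 = 0.359477, so τ_n = 0.386073.
Rearranging for μ₀: μ₀ = (μ_n·τ_n − τ_data·x̄)/τ₀ = (2.6729·0.386073 − 0.359477·3.1) / 0.026596 = -0.082444/0.026596 ≈ -3.1.

μ₀ = -3.1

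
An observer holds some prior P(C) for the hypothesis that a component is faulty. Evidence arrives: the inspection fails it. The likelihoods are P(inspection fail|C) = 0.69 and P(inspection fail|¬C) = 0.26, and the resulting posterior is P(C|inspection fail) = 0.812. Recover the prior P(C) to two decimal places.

Bayes' rule in odds form gives O(C|E) = O(C)·[P(E|C)/P(E|¬C)], hence O(C) = O(C|E)/LR.
Posterior odds = 0.812/(1−0.812) = 4.3191. LR = 0.69/0.26 = 2.6538.
Prior odds = 4.3191/2.6538 = 1.6275, so P(C) = 1.6275/(1+1.6275) ≈ 0.62.

P(C) = 0.62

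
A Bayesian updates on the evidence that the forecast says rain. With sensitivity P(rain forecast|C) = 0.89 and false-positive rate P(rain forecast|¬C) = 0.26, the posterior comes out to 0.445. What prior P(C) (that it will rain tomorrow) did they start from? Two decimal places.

P(C) = 0.19

Bayes' rule in odds form gives O(C|E) = O(C)·[P(E|C)/P(E|¬C)], hence O(C) = O(C|E)/LR.
Posterior odds = 0.445/(1−0.445) = 0.8018. LR = 0.89/0.26 = 3.4231.
Prior odds = 0.8018/3.4231 = 0.2342, so P(C) = 0.2342/(1+0.2342) ≈ 0.19.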